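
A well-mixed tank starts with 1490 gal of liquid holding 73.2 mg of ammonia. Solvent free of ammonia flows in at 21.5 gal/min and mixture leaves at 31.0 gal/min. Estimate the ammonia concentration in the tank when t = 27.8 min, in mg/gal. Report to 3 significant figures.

Total volume: dV/dt = Q_in − Q_out = -9.5000 gal/min, so V(t) = 1490 − 9.5000 t and V(27.8) = 1225.9 gal.
Species balance (pure solvent in): dm/dt = −Q_out · m/V(t).
dm/m = −Q_out dt/(V₀ − 9.5000 t); integrating gives ln(m/m₀) = −(Q_out/(Q_in−Q_out)) ln(V/V₀).
m = m₀ (V₀/V)^(Q_out/(Q_in−Q_out)) = 73.2 × (1490/1225.9)^(-3.2632) = 38.728 mg.
C = m/V = 38.728/1225.9 = 0.031591 mg/gal.

0.0316 mg/gal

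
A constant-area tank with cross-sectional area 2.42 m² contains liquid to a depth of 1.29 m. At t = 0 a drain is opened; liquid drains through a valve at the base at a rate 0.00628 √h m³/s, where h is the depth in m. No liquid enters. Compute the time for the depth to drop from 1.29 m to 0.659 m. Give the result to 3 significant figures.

250 s

With no inflow, A dh/dt = −0.00628 √h.
This is separable: 2 d(√h)/dt = −0.00628/A, so √h = √h₀ − (0.00628/(2A)) t.
t = 2A(√h₀ − √h)/0.00628 = 2·2.42·(√1.29 − √0.659)/0.00628
  = 4.8400 × (1.1358 − 0.81179) / 0.00628 = 249.70 s.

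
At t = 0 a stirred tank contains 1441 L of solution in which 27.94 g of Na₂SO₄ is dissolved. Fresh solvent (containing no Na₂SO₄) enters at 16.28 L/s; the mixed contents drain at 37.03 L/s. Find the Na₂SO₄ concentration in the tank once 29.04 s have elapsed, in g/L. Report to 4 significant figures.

0.01268 g/L

Total volume: dV/dt = Q_in − Q_out = -20.7500 L/s, so V(t) = 1441 − 20.7500 t and V(29.04) = 838.420 L.
No Na₂SO₄ enters, so dm/dt = −Q_out · (m/V).
Separate: dm/m = −Q_out dt/V(t) ⇒ ln(m/m₀) = −(Q_out/(Q_in−Q_out)) ln(V/V₀).
m = m₀ (V₀/V)^(Q_out/(Q_in−Q_out)) = 27.94 × (1441/838.420)^(-1.78458) = 10.6289 g.
C = m/V = 10.6289/838.420 = 0.0126773 g/L.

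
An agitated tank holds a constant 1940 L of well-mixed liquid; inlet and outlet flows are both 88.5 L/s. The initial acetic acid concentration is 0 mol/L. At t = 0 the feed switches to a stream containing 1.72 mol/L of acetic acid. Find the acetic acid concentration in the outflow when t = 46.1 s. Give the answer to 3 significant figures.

1.51 mol/L

Unsteady species balance (constant V, well mixed): V dC/dt = Q(C_in − C).
So dC/dt = (C_in − C)/τ with τ = V/Q = 1940/88.5 = 21.921 s.
This is linear first-order; C(t) = C_in + (C₀ − C_in) e^(−t/τ).
C(46.1) = 1.72 + (0 − 1.72)·e^(−46.1/21.921) = 1.72 + (-1.7200)·0.12209 = 1.5100 mol/L.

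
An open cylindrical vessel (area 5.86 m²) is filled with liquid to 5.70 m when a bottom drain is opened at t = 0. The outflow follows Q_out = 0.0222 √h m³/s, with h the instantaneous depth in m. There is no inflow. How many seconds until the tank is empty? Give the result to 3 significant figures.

1260 s

A dh/dt = −Q_out = −0.0222 √h.
This is separable: 2 d(√h)/dt = −0.0222/A, so √h = √h₀ − (0.0222/(2A)) t.
Tank is empty when √h = 0: t_empty = 2A√h₀/0.0222.
t_empty = 2·5.86·√5.70/0.0222 = 11.720·2.3875/0.0222 = 1260.4 s.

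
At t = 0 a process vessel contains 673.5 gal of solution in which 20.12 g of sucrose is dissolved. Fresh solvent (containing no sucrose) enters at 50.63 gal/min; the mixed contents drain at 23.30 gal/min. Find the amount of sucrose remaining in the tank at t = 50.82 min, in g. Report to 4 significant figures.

Total volume: dV/dt = Q_in − Q_out = 27.3300 gal/min, so V(t) = 673.5 + 27.3300 t and V(50.82) = 2062.41 gal.
No sucrose enters, so dm/dt = −Q_out · (m/V).
Separate: dm/m = −Q_out dt/V(t) ⇒ ln(m/m₀) = −(Q_out/(Q_in−Q_out)) ln(V/V₀).
m = m₀ (V₀/V)^(Q_out/(Q_in−Q_out)) = 20.12 × (673.5/2062.41)^(0.852543) = 7.74926 g.

7.749 g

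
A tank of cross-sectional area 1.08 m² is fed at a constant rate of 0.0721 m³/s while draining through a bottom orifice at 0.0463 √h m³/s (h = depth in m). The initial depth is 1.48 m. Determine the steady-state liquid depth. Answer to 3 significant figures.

2.42 m

A dh/dt = Q_in − 0.0463 √h. Steady state requires inflow = outflow:
Q_in = 0.0463 √h_ss ⇒ √h_ss = 0.0721/0.0463 = 1.5572.
h_ss = 1.5572² = 2.4250 m. (Since h₀ = 1.48 m < h_ss, the level will rise toward this value.)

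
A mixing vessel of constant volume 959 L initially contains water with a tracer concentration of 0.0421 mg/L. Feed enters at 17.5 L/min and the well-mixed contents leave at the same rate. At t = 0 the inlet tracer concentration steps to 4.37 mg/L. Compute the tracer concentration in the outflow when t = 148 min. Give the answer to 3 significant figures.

Species balance on the tank: V dC/dt = Q(C_in − C).
So dC/dt = (C_in − C)/τ with τ = V/Q = 959/17.5 = 54.800 min.
C approaches C_in exponentially: C(t) = C_in + (C₀ − C_in) e^(−t/τ).
C(148) = 4.37 + (0.0421 − 4.37)·e^(−148/54.800) = 4.37 + (-4.3279)·0.067156 = 4.0794 mg/L.

4.08 mg/L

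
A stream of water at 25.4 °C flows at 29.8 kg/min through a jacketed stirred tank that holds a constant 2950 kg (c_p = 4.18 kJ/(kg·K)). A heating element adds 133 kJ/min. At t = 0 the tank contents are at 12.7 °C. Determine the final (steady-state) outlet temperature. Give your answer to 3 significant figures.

Energy balance: M c_p dT/dt = ṁ c_p (T_in − T) + 133.
At steady state dT/dt = 0 ⇒ T_ss = T_in + Q̇/(ṁ c_p) = 25.4 + 133/(29.8·4.18) = 26.468 °C.

26.5 °C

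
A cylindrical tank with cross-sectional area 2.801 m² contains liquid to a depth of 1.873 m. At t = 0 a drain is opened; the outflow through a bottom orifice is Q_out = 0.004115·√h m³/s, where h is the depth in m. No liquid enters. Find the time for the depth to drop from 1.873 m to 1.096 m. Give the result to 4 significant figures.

437.9 s

With no inflow, A dh/dt = −0.004115 √h.
Separate and integrate: 2(√h − √h₀) = −(0.004115/A) t.
t = 2A(√h₀ − √h)/0.004115 = 2·2.801·(√1.873 − √1.096)/0.004115
  = 5.60200 × (1.36858 − 1.04690) / 0.004115 = 437.917 s.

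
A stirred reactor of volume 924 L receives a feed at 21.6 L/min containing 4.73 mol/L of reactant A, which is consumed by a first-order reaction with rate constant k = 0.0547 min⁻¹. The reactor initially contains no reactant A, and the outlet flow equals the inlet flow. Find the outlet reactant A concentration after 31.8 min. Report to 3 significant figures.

V dC/dt = Q(C_in − C) − k V C.
dC/dt = (Q/V) C_in − (Q/V + k) C; effective rate a = Q/V + k = 0.023377 + 0.0547 = 0.078077 min⁻¹.
C_ss = Q C_in/(Q + kV) = 1.4162 mol/L; C(t) = C_ss + (C₀ − C_ss) e^(−a t).
C(31.8) = 1.4162 + (-1.4162)·e^(−0.078077·31.8) = 1.4162 + (-1.4162)·0.083506 = 1.2979 mol/L.

1.30 mol/L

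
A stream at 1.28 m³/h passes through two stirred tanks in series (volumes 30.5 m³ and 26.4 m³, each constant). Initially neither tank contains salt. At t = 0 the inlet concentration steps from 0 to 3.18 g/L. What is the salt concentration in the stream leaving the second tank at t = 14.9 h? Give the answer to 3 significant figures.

Time constants: τᵢ = Vᵢ/Q for each well-mixed tank.
τ₁ = 30.5/1.28 = 23.828 h; τ₂ = 26.4/1.28 = 20.625 h.
Solving the cascade with C₁(0)=C₂(0)=0 gives C₂(t) = C_in[1 − (τ₁ e^(−t/τ₁) − τ₂ e^(−t/τ₂))/(τ₁ − τ₂)].
At t = 14.9: e^(−t/τ₁) = 0.53509, e^(−t/τ₂) = 0.48557.
C₂ = 3.18·[1 − (23.828·0.53509 − 20.625·0.48557)/(3.2031)] = 3.18·0.14604 = 0.46440 g/L.

0.464 g/L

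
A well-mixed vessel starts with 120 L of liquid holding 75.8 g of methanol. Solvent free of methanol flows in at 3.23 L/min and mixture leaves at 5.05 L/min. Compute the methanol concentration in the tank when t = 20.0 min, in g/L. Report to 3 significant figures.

0.333 g/L

Let m(t) be the amount of methanol. Volume: V(t) = V₀ + (Q_in − Q_out) t = 120 − 1.8200 t; V(20.0) = 83.600 L.
No methanol enters, so dm/dt = −Q_out · (m/V).
dm/m = −Q_out dt/(V₀ − 1.8200 t); integrating gives ln(m/m₀) = −(Q_out/(Q_in−Q_out)) ln(V/V₀).
m = m₀ (V₀/V)^(Q_out/(Q_in−Q_out)) = 75.8 × (120/83.600)^(-2.7747) = 27.804 g.
C = m/V = 27.804/83.600 = 0.33258 g/L.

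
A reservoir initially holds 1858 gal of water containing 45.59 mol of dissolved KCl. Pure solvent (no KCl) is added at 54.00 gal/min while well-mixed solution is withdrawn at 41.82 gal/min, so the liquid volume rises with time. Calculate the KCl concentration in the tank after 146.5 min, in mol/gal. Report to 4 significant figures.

0.001241 mol/gal

Let m(t) be the amount of KCl. Volume: V(t) = V₀ + (Q_in − Q_out) t = 1858 + 12.1800 t; V(146.5) = 3642.37 gal.
Solute balance: dm/dt = 0 − Q_out C = −Q_out m/V(t).
dm/m = −Q_out dt/(V₀ + 12.1800 t); integrating gives ln(m/m₀) = −(Q_out/(Q_in−Q_out)) ln(V/V₀).
m = m₀ (V₀/V)^(Q_out/(Q_in−Q_out)) = 45.59 × (1858/3642.37)^(3.43350) = 4.51988 mol.
C = m/V = 4.51988/3642.37 = 0.00124092 mol/gal.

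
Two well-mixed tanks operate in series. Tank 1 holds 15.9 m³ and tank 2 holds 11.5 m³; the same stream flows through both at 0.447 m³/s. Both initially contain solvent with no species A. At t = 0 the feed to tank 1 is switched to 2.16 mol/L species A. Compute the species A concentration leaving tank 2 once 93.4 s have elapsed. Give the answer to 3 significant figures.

1.74 mol/L

Each tank obeys Vᵢ dCᵢ/dt = Q(Cᵢ₋₁ − Cᵢ), so τᵢ = Vᵢ/Q.
τ₁ = 15.9/0.447 = 35.570 s; τ₂ = 11.5/0.447 = 25.727 s.
Solving the cascade with C₁(0)=C₂(0)=0 gives C₂(t) = C_in[1 − (τ₁ e^(−t/τ₁) − τ₂ e^(−t/τ₂))/(τ₁ − τ₂)].
At t = 93.4: e^(−t/τ₁) = 0.072384, e^(−t/τ₂) = 0.026505.
C₂ = 2.16·[1 − (35.570·0.072384 − 25.727·0.026505)/(9.8434)] = 2.16·0.80771 = 1.7446 mol/L.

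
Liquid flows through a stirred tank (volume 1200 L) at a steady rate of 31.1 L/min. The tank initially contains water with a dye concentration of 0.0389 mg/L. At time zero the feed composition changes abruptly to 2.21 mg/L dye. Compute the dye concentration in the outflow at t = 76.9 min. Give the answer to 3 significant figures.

Species balance on the tank: V dC/dt = Q(C_in − C).
So dC/dt = (C_in − C)/τ with τ = V/Q = 1200/31.1 = 38.585 min.
This is linear first-order; C(t) = C_in + (C₀ − C_in) e^(−t/τ).
C(76.9) = 2.21 + (0.0389 − 2.21)·e^(−76.9/38.585) = 2.21 + (-2.1711)·0.13629 = 1.9141 mg/L.

1.91 mg/L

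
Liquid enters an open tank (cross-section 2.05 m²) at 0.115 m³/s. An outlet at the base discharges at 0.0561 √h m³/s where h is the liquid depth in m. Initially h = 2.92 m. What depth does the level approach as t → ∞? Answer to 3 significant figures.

4.20 m

Level balance: A dh/dt = 0.115 − 0.0561 √h. Setting dh/dt = 0:
Q_in = 0.0561 √h_ss ⇒ √h_ss = 0.115/0.0561 = 2.0499.
h_ss = 2.0499² = 4.2021 m. (Since h₀ = 2.92 m < h_ss, the level will rise toward this value.)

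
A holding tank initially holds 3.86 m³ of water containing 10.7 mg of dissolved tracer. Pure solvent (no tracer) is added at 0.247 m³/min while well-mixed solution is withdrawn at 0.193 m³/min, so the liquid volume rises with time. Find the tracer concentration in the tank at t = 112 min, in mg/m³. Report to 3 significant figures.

Total volume: dV/dt = Q_in − Q_out = 0.054000 m³/min, so V(t) = 3.86 + 0.054000 t and V(112) = 9.9080 m³.
No tracer enters, so dm/dt = −Q_out · (m/V).
Separate: dm/m = −Q_out dt/V(t) ⇒ ln(m/m₀) = −(Q_out/(Q_in−Q_out)) ln(V/V₀).
m = m₀ (V₀/V)^(Q_out/(Q_in−Q_out)) = 10.7 × (3.86/9.9080)^(3.5741) = 0.36827 mg.
C = m/V = 0.36827/9.9080 = 0.037169 mg/m³.

0.0372 mg/m³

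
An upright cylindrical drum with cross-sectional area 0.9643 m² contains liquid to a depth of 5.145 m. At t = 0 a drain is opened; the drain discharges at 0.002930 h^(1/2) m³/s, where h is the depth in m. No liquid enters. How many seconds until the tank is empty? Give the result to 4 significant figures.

1493 s

With no inflow, A dh/dt = −0.002930 √h.
∫ h^(−1/2) dh = −(0.002930/A) ∫ dt, giving 2√h = 2√h₀ − (0.002930/A) t.
Set h = 0: 2√h₀ = (0.002930/A) t_empty ⇒ t_empty = 2A√h₀/0.002930.
t_empty = 2·0.9643·√5.145/0.002930 = 1.92860·2.26826/0.002930 = 1493.03 s.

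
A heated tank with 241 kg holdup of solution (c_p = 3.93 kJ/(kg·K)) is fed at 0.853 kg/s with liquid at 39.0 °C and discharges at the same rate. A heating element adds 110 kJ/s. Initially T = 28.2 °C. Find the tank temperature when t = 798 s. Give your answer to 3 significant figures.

First-law balance (no shaft work): M c_p dT/dt = ṁ c_p (T_in − T) + 110.
τ = M/ṁ = 282.53 s; T_ss = T_in + Q̇/(ṁ c_p) = 39.0 + 110/(0.853·3.93) = 71.813 °C.
Integrating: T(t) = T_ss + (T₀ − T_ss) e^(−t/τ).
T(798) = 71.813 + (-43.613)·e^(−798/282.53) = 71.813 + (-43.613)·0.059341 = 69.225 °C.

69.2 °C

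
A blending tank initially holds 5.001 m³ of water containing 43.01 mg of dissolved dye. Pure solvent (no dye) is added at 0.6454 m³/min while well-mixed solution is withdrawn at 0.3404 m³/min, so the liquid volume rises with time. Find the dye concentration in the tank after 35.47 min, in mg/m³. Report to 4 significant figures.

0.7520 mg/m³

Let m(t) be the amount of dye. Volume: V(t) = V₀ + (Q_in − Q_out) t = 5.001 + 0.305000 t; V(35.47) = 15.8194 m³.
No dye enters, so dm/dt = −Q_out · (m/V).
Separate: dm/m = −Q_out dt/V(t) ⇒ ln(m/m₀) = −(Q_out/(Q_in−Q_out)) ln(V/V₀).
m = m₀ (V₀/V)^(Q_out/(Q_in−Q_out)) = 43.01 × (5.001/15.8194)^(1.11607) = 11.8957 mg.
C = m/V = 11.8957/15.8194 = 0.751971 mg/m³.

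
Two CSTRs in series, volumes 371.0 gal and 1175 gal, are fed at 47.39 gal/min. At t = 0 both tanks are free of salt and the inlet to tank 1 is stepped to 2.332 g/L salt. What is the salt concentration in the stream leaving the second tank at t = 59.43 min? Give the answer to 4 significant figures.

2.022 g/L

Species balance on tank i: dCᵢ/dt = (Cᵢ₋₁ − Cᵢ)/τᵢ with τᵢ = Vᵢ/Q.
τ₁ = 371.0/47.39 = 7.82866 min; τ₂ = 1175/47.39 = 24.7943 min.
Solving the cascade with C₁(0)=C₂(0)=0 gives C₂(t) = C_in[1 − (τ₁ e^(−t/τ₁) − τ₂ e^(−t/τ₂))/(τ₁ − τ₂)].
At t = 59.43: e^(−t/τ₁) = 0.000504803, e^(−t/τ₂) = 0.0909973.
C₂ = 2.332·[1 − (7.82866·0.000504803 − 24.7943·0.0909973)/(-16.9656)] = 2.332·0.867246 = 2.02242 g/L.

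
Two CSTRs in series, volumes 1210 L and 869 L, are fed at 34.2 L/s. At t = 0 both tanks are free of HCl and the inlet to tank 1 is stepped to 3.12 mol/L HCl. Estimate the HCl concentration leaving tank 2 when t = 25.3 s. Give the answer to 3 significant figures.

0.642 mol/L

Time constants: τᵢ = Vᵢ/Q for each well-mixed tank.
τ₁ = 1210/34.2 = 35.380 s; τ₂ = 869/34.2 = 25.409 s.
Tank 1: C₁ = C_in(1 − e^(−t/τ₁)). Tank 2 (τ₁ ≠ τ₂): C₂ = C_in[1 − (τ₁ e^(−t/τ₁) − τ₂ e^(−t/τ₂))/(τ₁ − τ₂)].
At t = 25.3: e^(−t/τ₁) = 0.48915, e^(−t/τ₂) = 0.36947.
C₂ = 3.12·[1 − (35.380·0.48915 − 25.409·0.36947)/(9.9708)] = 3.12·0.20586 = 0.64228 mol/L.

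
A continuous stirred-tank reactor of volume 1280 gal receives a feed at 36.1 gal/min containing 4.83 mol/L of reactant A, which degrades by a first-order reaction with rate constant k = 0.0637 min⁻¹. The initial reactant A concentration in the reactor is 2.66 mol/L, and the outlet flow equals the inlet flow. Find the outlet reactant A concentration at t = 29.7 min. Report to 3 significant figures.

1.56 mol/L

Accumulation = in − out − consumed: V dC/dt = Q C_in − Q C − k V C.
This is linear with rate a = Q/V + k = 0.091903 min⁻¹.
C_ss = Q C_in/(Q + kV) = 1.4822 mol/L; C(t) = C_ss + (C₀ − C_ss) e^(−a t).
C(29.7) = 1.4822 + (1.1778)·e^(−0.091903·29.7) = 1.4822 + (1.1778)·0.065250 = 1.5591 mol/L.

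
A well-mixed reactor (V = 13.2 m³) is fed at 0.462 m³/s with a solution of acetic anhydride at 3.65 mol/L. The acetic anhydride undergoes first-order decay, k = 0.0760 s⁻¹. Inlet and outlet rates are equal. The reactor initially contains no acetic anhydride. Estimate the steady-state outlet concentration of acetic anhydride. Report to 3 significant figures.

Accumulation = in − out − consumed: V dC/dt = Q C_in − Q C − k V C.
At steady state: 0 = Q C_in − (Q + kV) C_ss, so C_ss = Q C_in/(Q + kV).
C_ss = 0.462·3.65/(0.462 + 0.0760·13.2) = 1.6863/1.4652 = 1.1509 mol/L.

1.15 mol/L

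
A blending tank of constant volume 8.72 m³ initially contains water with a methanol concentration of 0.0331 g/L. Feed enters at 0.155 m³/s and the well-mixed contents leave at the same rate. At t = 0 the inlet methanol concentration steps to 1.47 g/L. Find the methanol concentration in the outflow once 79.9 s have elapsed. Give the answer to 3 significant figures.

Unsteady species balance (constant V, well mixed): V dC/dt = Q(C_in − C).
So dC/dt = (C_in − C)/τ with τ = V/Q = 8.72/0.155 = 56.258 s.
C approaches C_in exponentially: C(t) = C_in + (C₀ − C_in) e^(−t/τ).
C(79.9) = 1.47 + (0.0331 − 1.47)·e^(−79.9/56.258) = 1.47 + (-1.4369)·0.24166 = 1.1228 g/L.

1.12 g/L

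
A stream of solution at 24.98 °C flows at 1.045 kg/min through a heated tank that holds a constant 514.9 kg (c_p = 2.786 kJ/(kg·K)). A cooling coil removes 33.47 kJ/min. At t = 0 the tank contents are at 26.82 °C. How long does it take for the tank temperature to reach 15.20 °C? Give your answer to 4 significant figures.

1010 min

M c_p dT/dt = ṁ c_p (T_in − T) − Q̇.
τ = M/ṁ = 492.727 min; T_ss = T_in − Q̇/(ṁ c_p) = 13.4837 °C.
T(t) = T_ss + (T₀ − T_ss) e^(−t/τ). Set T = 15.20:
e^(−t/τ) = (15.20 − 13.4837)/(26.82 − 13.4837) = 0.128694
t = −492.727 · ln(0.128694) = 1010.25 min.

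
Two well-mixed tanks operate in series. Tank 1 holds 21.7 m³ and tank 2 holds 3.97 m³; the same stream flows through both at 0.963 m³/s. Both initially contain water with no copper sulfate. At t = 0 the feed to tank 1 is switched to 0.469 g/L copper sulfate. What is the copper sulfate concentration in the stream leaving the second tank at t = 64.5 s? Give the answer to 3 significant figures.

0.436 g/L

Species balance on tank i: dCᵢ/dt = (Cᵢ₋₁ − Cᵢ)/τᵢ with τᵢ = Vᵢ/Q.
τ₁ = 21.7/0.963 = 22.534 s; τ₂ = 3.97/0.963 = 4.1225 s.
Solving the cascade with C₁(0)=C₂(0)=0 gives C₂(t) = C_in[1 − (τ₁ e^(−t/τ₁) − τ₂ e^(−t/τ₂))/(τ₁ − τ₂)].
At t = 64.5: e^(−t/τ₁) = 0.057133, e^(−t/τ₂) = 1.6038e-07.
C₂ = 0.469·[1 − (22.534·0.057133 − 4.1225·1.6038e-07)/(18.411)] = 0.469·0.93007 = 0.43620 g/L.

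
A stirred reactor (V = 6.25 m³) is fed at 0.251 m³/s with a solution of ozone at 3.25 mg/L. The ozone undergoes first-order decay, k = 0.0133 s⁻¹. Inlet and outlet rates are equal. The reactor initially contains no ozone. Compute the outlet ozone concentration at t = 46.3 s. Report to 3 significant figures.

V dC/dt = Q(C_in − C) − k V C.
dC/dt = (Q/V) C_in − (Q/V + k) C; effective rate a = Q/V + k = 0.040160 + 0.0133 = 0.053460 s⁻¹.
C_ss = Q C_in/(Q + kV) = 2.4415 mg/L; C(t) = C_ss + (C₀ − C_ss) e^(−a t).
C(46.3) = 2.4415 + (-2.4415)·e^(−0.053460·46.3) = 2.4415 + (-2.4415)·0.084146 = 2.2360 mg/L.

2.24 mg/L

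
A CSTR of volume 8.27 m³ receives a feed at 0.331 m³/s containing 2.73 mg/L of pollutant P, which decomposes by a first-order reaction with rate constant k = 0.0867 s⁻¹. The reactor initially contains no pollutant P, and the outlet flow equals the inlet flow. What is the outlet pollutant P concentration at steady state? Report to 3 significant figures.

Species balance: V dC/dt = Q C_in − Q C − k V C.
Steady state (dC/dt = 0): C_ss = Q C_in/(Q + kV) = C_in/(1 + kV/Q).
C_ss = 0.331·2.73/(0.331 + 0.0867·8.27) = 0.90363/1.0480 = 0.86223 mg/L.

0.862 mg/L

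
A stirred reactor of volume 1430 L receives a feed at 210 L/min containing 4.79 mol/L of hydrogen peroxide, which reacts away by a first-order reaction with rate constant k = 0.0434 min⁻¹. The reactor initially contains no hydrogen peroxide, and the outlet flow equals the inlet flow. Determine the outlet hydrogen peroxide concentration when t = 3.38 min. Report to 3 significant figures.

Species balance: V dC/dt = Q C_in − Q C − k V C.
dC/dt = (Q/V) C_in − (Q/V + k) C; effective rate a = Q/V + k = 0.14685 + 0.0434 = 0.19025 min⁻¹.
C_ss = Q C_in/(Q + kV) = 3.6973 mol/L; C(t) = C_ss + (C₀ − C_ss) e^(−a t).
C(3.38) = 3.6973 + (-3.6973)·e^(−0.19025·3.38) = 3.6973 + (-3.6973)·0.52568 = 1.7537 mol/L.

1.75 mol/L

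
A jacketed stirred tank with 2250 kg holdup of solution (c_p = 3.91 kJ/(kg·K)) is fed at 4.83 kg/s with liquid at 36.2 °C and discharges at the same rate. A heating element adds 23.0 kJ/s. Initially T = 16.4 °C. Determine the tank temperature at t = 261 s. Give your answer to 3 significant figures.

25.4 °C

M c_p dT/dt = ṁ c_p (T_in − T) + Q̇.
Rearrange: dT/dt = (T_ss − T)/τ with τ = M/ṁ = 465.84 s and T_ss = T_in + Q̇/(ṁ c_p) = 37.418 °C.
Solution: T(t) = T_ss + (T₀ − T_ss) e^(−t/τ).
T(261) = 37.418 + (-21.018)·e^(−261/465.84) = 37.418 + (-21.018)·0.57105 = 25.416 °C.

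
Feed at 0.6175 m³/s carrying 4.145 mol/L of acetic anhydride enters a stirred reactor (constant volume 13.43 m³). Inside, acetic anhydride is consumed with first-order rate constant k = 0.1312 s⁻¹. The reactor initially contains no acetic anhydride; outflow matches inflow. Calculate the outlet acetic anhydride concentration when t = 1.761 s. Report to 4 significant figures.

Accumulation = in − out − consumed: V dC/dt = Q C_in − Q C − k V C.
This is linear with rate a = Q/V + k = 0.177179 s⁻¹.
C_ss = Q C_in/(Q + kV) = 1.07565 mol/L; C(t) = C_ss + (C₀ − C_ss) e^(−a t).
C(1.761) = 1.07565 + (-1.07565)·e^(−0.177179·1.761) = 1.07565 + (-1.07565)·0.731972 = 0.288305 mol/L.

0.2883 mol/L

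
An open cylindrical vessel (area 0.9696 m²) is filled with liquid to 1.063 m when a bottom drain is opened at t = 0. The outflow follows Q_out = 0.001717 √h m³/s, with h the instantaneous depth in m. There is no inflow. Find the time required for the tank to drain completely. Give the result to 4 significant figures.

1164 s

A dh/dt = −Q_out = −0.001717 √h.
∫ h^(−1/2) dh = −(0.001717/A) ∫ dt, giving 2√h = 2√h₀ − (0.001717/A) t.
Tank is empty when √h = 0: t_empty = 2A√h₀/0.001717.
t_empty = 2·0.9696·√1.063/0.001717 = 1.93920·1.03102/0.001717 = 1164.44 s.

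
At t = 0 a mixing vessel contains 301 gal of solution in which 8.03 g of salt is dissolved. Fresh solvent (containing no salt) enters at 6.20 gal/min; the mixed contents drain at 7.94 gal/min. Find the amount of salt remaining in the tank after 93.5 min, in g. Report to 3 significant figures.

0.231 g

Total volume: dV/dt = Q_in − Q_out = -1.7400 gal/min, so V(t) = 301 − 1.7400 t and V(93.5) = 138.31 gal.
Species balance (pure solvent in): dm/dt = −Q_out · m/V(t).
dm/m = −Q_out dt/(V₀ − 1.7400 t); integrating gives ln(m/m₀) = −(Q_out/(Q_in−Q_out)) ln(V/V₀).
m = m₀ (V₀/V)^(Q_out/(Q_in−Q_out)) = 8.03 × (301/138.31)^(-4.5632) = 0.23102 g.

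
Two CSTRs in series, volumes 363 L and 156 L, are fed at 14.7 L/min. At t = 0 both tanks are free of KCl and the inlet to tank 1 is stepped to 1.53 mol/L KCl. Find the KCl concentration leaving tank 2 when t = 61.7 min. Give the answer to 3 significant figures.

1.31 mol/L

Time constants: τᵢ = Vᵢ/Q for each well-mixed tank.
τ₁ = 363/14.7 = 24.694 min; τ₂ = 156/14.7 = 10.612 min.
Solving the cascade with C₁(0)=C₂(0)=0 gives C₂(t) = C_in[1 − (τ₁ e^(−t/τ₁) − τ₂ e^(−t/τ₂))/(τ₁ − τ₂)].
At t = 61.7: e^(−t/τ₁) = 0.082200, e^(−t/τ₂) = 0.0029853.
C₂ = 1.53·[1 − (24.694·0.082200 − 10.612·0.0029853)/(14.082)] = 1.53·0.85810 = 1.3129 mol/L.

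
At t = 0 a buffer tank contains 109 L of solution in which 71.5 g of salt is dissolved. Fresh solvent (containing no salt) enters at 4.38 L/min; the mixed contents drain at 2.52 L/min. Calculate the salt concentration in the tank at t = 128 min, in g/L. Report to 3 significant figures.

Let m(t) be the amount of salt. Volume: V(t) = V₀ + (Q_in − Q_out) t = 109 + 1.8600 t; V(128) = 347.08 L.
No salt enters, so dm/dt = −Q_out · (m/V).
dm/m = −Q_out dt/(V₀ + 1.8600 t); integrating gives ln(m/m₀) = −(Q_out/(Q_in−Q_out)) ln(V/V₀).
m = m₀ (V₀/V)^(Q_out/(Q_in−Q_out)) = 71.5 × (109/347.08)^(1.3548) = 14.887 g.
C = m/V = 14.887/347.08 = 0.042893 g/L.

0.0429 g/L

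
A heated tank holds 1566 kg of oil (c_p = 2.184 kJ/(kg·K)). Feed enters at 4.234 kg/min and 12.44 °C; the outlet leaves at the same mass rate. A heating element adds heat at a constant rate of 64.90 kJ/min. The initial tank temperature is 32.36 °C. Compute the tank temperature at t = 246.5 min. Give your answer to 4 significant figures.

26.08 °C

Unsteady energy balance on the tank contents: M c_p dT/dt = ṁ c_p (T_in − T) + 64.90.
Rearrange: dT/dt = (T_ss − T)/τ with τ = M/ṁ = 369.863 min and T_ss = T_in + Q̇/(ṁ c_p) = 19.4584 °C.
This is linear first-order; T(t) = T_ss + (T₀ − T_ss) e^(−t/τ).
T(246.5) = 19.4584 + (12.9016)·e^(−246.5/369.863) = 19.4584 + (12.9016)·0.513522 = 26.0837 °C.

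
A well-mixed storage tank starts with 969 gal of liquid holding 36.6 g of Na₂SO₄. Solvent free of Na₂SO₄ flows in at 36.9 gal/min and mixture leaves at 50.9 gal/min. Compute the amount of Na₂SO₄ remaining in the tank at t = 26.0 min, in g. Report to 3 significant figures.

6.60 g

Let m(t) be the amount of Na₂SO₄. Volume: V(t) = V₀ + (Q_in − Q_out) t = 969 − 14.000 t; V(26.0) = 605.00 gal.
No Na₂SO₄ enters, so dm/dt = −Q_out · (m/V).
dm/m = −Q_out dt/(V₀ − 14.000 t); integrating gives ln(m/m₀) = −(Q_out/(Q_in−Q_out)) ln(V/V₀).
m = m₀ (V₀/V)^(Q_out/(Q_in−Q_out)) = 36.6 × (969/605.00)^(-3.6357) = 6.6028 g.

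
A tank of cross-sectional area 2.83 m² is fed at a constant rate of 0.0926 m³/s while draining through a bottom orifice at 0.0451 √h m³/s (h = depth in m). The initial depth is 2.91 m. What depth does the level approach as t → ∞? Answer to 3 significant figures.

4.22 m

Level balance: A dh/dt = 0.0926 − 0.0451 √h. Setting dh/dt = 0:
Q_in = 0.0451 √h_ss ⇒ √h_ss = 0.0926/0.0451 = 2.0532.
h_ss = 2.0532² = 4.2157 m. (Since h₀ = 2.91 m < h_ss, the level will rise toward this value.)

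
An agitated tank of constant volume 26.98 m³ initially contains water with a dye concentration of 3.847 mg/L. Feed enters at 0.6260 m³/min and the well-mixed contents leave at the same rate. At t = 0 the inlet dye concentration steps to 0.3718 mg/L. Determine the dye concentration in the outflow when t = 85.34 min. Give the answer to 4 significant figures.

0.8516 mg/L

Mass balance on the solute (V constant): V dC/dt = Q(C_in − C).
Rewrite as dC/dt + C/τ = C_in/τ, τ = V/Q = 43.0990 min.
Integrating: C(t) = C_in + (C₀ − C_in) e^(−t/τ).
C(85.34) = 0.3718 + (3.847 − 0.3718)·e^(−85.34/43.0990) = 0.3718 + (3.47520)·0.138057 = 0.851575 mg/L.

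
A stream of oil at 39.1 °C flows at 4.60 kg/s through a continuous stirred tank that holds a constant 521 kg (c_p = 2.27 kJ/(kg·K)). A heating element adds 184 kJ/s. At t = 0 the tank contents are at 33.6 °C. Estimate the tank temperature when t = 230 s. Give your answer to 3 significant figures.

53.7 °C

First-law balance (no shaft work): M c_p dT/dt = ṁ c_p (T_in − T) + 184.
τ = M/ṁ = 113.26 s; T_ss = T_in + Q̇/(ṁ c_p) = 39.1 + 184/(4.60·2.27) = 56.721 °C.
Solution: T(t) = T_ss + (T₀ − T_ss) e^(−t/τ).
T(230) = 56.721 + (-23.121)·e^(−230/113.26) = 56.721 + (-23.121)·0.13124 = 53.687 °C.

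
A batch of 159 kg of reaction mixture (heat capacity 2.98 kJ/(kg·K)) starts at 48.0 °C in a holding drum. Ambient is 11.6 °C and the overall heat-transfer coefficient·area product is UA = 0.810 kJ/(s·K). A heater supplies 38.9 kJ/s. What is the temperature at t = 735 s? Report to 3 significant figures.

M c_p dT/dt = −UA(T − T_amb) + Q̇.
dT/dt = (T_ss − T)/τ with T_ss = T_amb + Q̇/UA = 11.6 + 38.9/0.810 = 59.625 °C, τ = M c_p/UA = 159·2.98/0.810 = 584.96 s.
Solution: T(t) = T_ss + (T₀ − T_ss) e^(−t/τ).
T(735) = 59.625 + (-11.625)·0.28465 = 56.316 °C.

56.3 °C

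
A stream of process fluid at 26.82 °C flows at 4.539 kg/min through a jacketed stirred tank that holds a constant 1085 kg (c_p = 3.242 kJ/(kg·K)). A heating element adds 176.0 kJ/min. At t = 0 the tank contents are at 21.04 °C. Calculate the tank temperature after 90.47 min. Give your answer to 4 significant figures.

M c_p dT/dt = ṁ c_p (T_in − T) + Q̇.
Rearrange: dT/dt = (T_ss − T)/τ with τ = M/ṁ = 239.039 min and T_ss = T_in + Q̇/(ṁ c_p) = 38.7802 °C.
This is linear first-order; T(t) = T_ss + (T₀ − T_ss) e^(−t/τ).
T(90.47) = 38.7802 + (-17.7402)·e^(−90.47/239.039) = 38.7802 + (-17.7402)·0.684906 = 26.6298 °C.

26.63 °C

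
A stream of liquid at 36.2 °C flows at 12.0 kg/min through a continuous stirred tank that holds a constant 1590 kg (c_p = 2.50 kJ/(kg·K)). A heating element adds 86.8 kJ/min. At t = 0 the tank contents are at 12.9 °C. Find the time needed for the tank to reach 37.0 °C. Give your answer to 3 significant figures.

Heat balance on the well-mixed liquid: M c_p dT/dt = ṁ c_p (T_in − T) + 86.8.
τ = M/ṁ = 132.50 min; T_ss = T_in + Q̇/(ṁ c_p) = 39.093 °C.
T(t) = T_ss + (T₀ − T_ss) e^(−t/τ). Set T = 37.0:
e^(−t/τ) = (37.0 − 39.093)/(12.9 − 39.093) = 0.079919
t = −132.50 · ln(0.079919) = 334.79 min.

335 min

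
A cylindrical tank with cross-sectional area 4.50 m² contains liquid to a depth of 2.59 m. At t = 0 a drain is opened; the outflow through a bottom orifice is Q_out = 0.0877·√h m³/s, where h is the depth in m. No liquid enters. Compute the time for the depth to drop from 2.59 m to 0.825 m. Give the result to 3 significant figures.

71.9 s

With no inflow, A dh/dt = −0.0877 √h.
This is separable: 2 d(√h)/dt = −0.0877/A, so √h = √h₀ − (0.0877/(2A)) t.
t = 2A(√h₀ − √h)/0.0877 = 2·4.50·(√2.59 − √0.825)/0.0877
  = 9.0000 × (1.6093 − 0.90830) / 0.0877 = 71.944 s.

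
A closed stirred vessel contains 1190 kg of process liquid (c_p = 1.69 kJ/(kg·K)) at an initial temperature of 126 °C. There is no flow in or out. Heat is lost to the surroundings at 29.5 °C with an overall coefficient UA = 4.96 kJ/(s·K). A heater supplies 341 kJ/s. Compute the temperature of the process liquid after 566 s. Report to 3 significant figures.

Heat balance on the well-mixed liquid: M c_p dT/dt = −UA(T − T_amb) + Q̇.
dT/dt = (T_ss − T)/τ with T_ss = T_amb + Q̇/UA = 29.5 + 341/4.96 = 98.250 °C, τ = M c_p/UA = 1190·1.69/4.96 = 405.46 s.
T approaches T_ss exponentially: T(t) = T_ss + (T₀ − T_ss) e^(−t/τ).
T(566) = 98.250 + (27.750)·0.24760 = 105.12 °C.

105 °C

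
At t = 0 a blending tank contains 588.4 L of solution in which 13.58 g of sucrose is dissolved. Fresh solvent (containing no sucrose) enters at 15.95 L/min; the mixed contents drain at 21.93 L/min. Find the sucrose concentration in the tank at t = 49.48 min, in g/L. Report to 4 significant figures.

0.003578 g/L

Total volume: dV/dt = Q_in − Q_out = -5.98000 L/min, so V(t) = 588.4 − 5.98000 t and V(49.48) = 292.510 L.
No sucrose enters, so dm/dt = −Q_out · (m/V).
dm/m = −Q_out dt/(V₀ − 5.98000 t); integrating gives ln(m/m₀) = −(Q_out/(Q_in−Q_out)) ln(V/V₀).
m = m₀ (V₀/V)^(Q_out/(Q_in−Q_out)) = 13.58 × (588.4/292.510)^(-3.66722) = 1.04659 g.
C = m/V = 1.04659/292.510 = 0.00357798 g/L.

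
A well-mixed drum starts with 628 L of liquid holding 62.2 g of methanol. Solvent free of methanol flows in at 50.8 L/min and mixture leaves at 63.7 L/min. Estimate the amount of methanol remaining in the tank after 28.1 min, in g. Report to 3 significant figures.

Total volume: dV/dt = Q_in − Q_out = -12.900 L/min, so V(t) = 628 − 12.900 t and V(28.1) = 265.51 L.
Solute balance: dm/dt = 0 − Q_out C = −Q_out m/V(t).
Separate: dm/m = −Q_out dt/V(t) ⇒ ln(m/m₀) = −(Q_out/(Q_in−Q_out)) ln(V/V₀).
m = m₀ (V₀/V)^(Q_out/(Q_in−Q_out)) = 62.2 × (628/265.51)^(-4.9380) = 0.88630 g.

0.886 g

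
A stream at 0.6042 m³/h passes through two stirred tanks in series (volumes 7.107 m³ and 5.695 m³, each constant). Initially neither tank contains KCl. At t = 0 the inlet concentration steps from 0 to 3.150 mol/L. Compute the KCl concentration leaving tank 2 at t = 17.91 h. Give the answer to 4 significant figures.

1.591 mol/L

Each tank obeys Vᵢ dCᵢ/dt = Q(Cᵢ₋₁ − Cᵢ), so τᵢ = Vᵢ/Q.
τ₁ = 7.107/0.6042 = 11.7627 h; τ₂ = 5.695/0.6042 = 9.42569 h.
Solving the cascade with C₁(0)=C₂(0)=0 gives C₂(t) = C_in[1 − (τ₁ e^(−t/τ₁) − τ₂ e^(−t/τ₂))/(τ₁ − τ₂)].
At t = 17.91: e^(−t/τ₁) = 0.218141, e^(−t/τ₂) = 0.149550.
C₂ = 3.150·[1 − (11.7627·0.218141 − 9.42569·0.149550)/(2.33697)] = 3.150·0.505212 = 1.59142 mol/L.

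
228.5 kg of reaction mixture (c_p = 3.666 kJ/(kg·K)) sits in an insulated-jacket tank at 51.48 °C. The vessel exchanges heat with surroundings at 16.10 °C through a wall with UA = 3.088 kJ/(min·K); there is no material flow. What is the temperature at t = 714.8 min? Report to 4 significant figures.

Unsteady energy balance on the tank contents: M c_p dT/dt = −UA(T − T_amb).
dT/dt = (T_ss − T)/τ with T_ss = T_amb = 16.1000 °C, τ = M c_p/UA = 228.5·3.666/3.088 = 271.270 min.
T approaches T_ss exponentially: T(t) = T_ss + (T₀ − T_ss) e^(−t/τ).
T(714.8) = 16.1000 + (35.3800)·0.0717179 = 18.6374 °C.

18.64 °C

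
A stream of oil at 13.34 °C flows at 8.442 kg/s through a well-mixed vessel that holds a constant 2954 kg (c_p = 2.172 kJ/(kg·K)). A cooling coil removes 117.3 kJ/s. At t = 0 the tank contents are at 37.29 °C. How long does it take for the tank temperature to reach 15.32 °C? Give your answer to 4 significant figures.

450.4 s

M c_p dT/dt = ṁ c_p (T_in − T) − Q̇.
τ = M/ṁ = 349.917 s; T_ss = T_in − Q̇/(ṁ c_p) = 6.94276 °C.
T(t) = T_ss + (T₀ − T_ss) e^(−t/τ). Set T = 15.32:
e^(−t/τ) = (15.32 − 6.94276)/(37.29 − 6.94276) = 0.276046
t = −349.917 · ln(0.276046) = 450.409 s.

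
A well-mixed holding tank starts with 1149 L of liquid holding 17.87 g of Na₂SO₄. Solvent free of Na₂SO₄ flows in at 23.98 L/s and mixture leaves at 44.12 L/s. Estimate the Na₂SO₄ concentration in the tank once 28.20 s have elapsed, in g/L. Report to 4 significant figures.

Total volume: dV/dt = Q_in − Q_out = -20.1400 L/s, so V(t) = 1149 − 20.1400 t and V(28.20) = 581.052 L.
Solute balance: dm/dt = 0 − Q_out C = −Q_out m/V(t).
Separate: dm/m = −Q_out dt/V(t) ⇒ ln(m/m₀) = −(Q_out/(Q_in−Q_out)) ln(V/V₀).
m = m₀ (V₀/V)^(Q_out/(Q_in−Q_out)) = 17.87 × (1149/581.052)^(-2.19067) = 4.01289 g.
C = m/V = 4.01289/581.052 = 0.00690625 g/L.

0.006906 g/L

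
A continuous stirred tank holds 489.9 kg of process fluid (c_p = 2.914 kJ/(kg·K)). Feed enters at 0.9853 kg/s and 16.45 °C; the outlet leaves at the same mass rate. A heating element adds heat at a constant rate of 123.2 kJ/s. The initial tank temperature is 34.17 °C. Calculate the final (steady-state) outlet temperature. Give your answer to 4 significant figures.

First-law balance (no shaft work): M c_p dT/dt = ṁ c_p (T_in − T) + 123.2.
At steady state dT/dt = 0 ⇒ T_ss = T_in + Q̇/(ṁ c_p) = 16.45 + 123.2/(0.9853·2.914) = 59.3594 °C.

59.36 °C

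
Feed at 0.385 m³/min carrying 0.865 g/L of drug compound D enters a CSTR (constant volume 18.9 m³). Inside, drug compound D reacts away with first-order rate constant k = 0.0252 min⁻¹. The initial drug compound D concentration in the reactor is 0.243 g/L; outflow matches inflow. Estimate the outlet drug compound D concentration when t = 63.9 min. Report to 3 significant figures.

0.379 g/L

Accumulation = in − out − consumed: V dC/dt = Q C_in − Q C − k V C.
dC/dt = (Q/V) C_in − (Q/V + k) C; effective rate a = Q/V + k = 0.020370 + 0.0252 = 0.045570 min⁻¹.
C_ss = Q C_in/(Q + kV) = 0.38666 g/L; C(t) = C_ss + (C₀ − C_ss) e^(−a t).
C(63.9) = 0.38666 + (-0.14366)·e^(−0.045570·63.9) = 0.38666 + (-0.14366)·0.054370 = 0.37885 g/L.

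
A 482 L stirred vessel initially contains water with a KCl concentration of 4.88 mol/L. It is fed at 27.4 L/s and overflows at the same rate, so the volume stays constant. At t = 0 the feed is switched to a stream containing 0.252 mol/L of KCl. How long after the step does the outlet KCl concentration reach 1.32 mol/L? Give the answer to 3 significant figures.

Unsteady species balance (constant V, well mixed): V dC/dt = Q(C_in − C), so τ = V/Q = 17.591 s.
C(t) = C_in + (C₀ − C_in) e^(−t/τ). Set C = 1.32 and solve for t:
e^(−t/τ) = (C − C_in)/(C₀ − C_in) = (1.32 − 0.252)/(4.88 − 0.252) = 0.23077
t = −τ ln(…) = 17.591 × 1.4663 = 25.795 s.

25.8 s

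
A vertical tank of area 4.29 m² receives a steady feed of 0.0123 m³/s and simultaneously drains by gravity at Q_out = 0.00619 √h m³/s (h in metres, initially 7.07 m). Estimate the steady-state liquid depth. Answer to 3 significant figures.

Volume balance on the tank: A dh/dt = Q_in − 0.00619 √h. At steady state dh/dt = 0:
Q_in = 0.00619 √h_ss ⇒ √h_ss = 0.0123/0.00619 = 1.9871.
h_ss = 1.9871² = 3.9485 m. (Since h₀ = 7.07 m > h_ss, the level will fall toward this value.)

3.95 m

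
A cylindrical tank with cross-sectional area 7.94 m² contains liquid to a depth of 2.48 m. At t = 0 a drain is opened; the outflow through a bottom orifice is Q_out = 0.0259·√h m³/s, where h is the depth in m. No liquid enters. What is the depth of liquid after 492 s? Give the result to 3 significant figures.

Unsteady balance on liquid volume: A dh/dt = −0.0259 √h.
∫ h^(−1/2) dh = −(0.0259/A) ∫ dt, giving 2√h = 2√h₀ − (0.0259/A) t.
√h = √2.48 − 0.0259·492/(2·7.94) = 1.5748 − 0.80244 = 0.77236.
h = 0.77236² = 0.59654 m.

0.597 m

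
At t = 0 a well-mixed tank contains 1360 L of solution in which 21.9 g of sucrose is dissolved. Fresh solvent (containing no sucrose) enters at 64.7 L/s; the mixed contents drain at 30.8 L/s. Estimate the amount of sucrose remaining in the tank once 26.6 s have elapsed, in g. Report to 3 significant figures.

Let m(t) be the amount of sucrose. Volume: V(t) = V₀ + (Q_in − Q_out) t = 1360 + 33.900 t; V(26.6) = 2261.7 L.
Solute balance: dm/dt = 0 − Q_out C = −Q_out m/V(t).
dm/m = −Q_out dt/(V₀ + 33.900 t); integrating gives ln(m/m₀) = −(Q_out/(Q_in−Q_out)) ln(V/V₀).
m = m₀ (V₀/V)^(Q_out/(Q_in−Q_out)) = 21.9 × (1360/2261.7)^(0.90855) = 13.796 g.

13.8 g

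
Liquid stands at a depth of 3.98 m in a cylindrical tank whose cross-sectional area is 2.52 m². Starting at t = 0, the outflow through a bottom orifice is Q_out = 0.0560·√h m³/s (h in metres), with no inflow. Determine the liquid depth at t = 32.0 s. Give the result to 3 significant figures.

Mass balance (ρ constant): A dh/dt = −0.0560 √h.
∫ h^(−1/2) dh = −(0.0560/A) ∫ dt, giving 2√h = 2√h₀ − (0.0560/A) t.
√h = √3.98 − 0.0560·32.0/(2·2.52) = 1.9950 − 0.35556 = 1.6394.
h = 1.6394² = 2.6878 m.

2.69 m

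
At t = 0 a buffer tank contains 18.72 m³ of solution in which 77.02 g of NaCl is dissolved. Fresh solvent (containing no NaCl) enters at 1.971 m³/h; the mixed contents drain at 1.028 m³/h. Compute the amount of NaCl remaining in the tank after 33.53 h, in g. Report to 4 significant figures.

26.20 g

Let m(t) be the amount of NaCl. Volume: V(t) = V₀ + (Q_in − Q_out) t = 18.72 + 0.943000 t; V(33.53) = 50.3388 m³.
Solute balance: dm/dt = 0 − Q_out C = −Q_out m/V(t).
Separate: dm/m = −Q_out dt/V(t) ⇒ ln(m/m₀) = −(Q_out/(Q_in−Q_out)) ln(V/V₀).
m = m₀ (V₀/V)^(Q_out/(Q_in−Q_out)) = 77.02 × (18.72/50.3388)^(1.09014) = 26.1989 g.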